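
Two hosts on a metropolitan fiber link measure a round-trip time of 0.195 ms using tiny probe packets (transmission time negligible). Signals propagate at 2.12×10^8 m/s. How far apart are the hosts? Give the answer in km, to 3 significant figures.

20.7 km

One-way propagation = RTT/2 = 0.0975 ms.
d = s × t = 212000000 × 9.75e-05 = 20.7 km.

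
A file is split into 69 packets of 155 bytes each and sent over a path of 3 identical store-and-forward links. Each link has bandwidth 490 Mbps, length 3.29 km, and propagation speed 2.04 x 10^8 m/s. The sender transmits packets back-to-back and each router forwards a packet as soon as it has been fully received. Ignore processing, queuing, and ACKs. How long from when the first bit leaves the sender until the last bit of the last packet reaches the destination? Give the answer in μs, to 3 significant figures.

228 μs

Per-hop transmission t_tx = L/R = 1240/490000000 = 2.53061 μs.
Per-hop propagation t_prop = 3290/204000000 = 16.1275 μs.
Pipeline fill: first packet needs 3·t_tx to clear all hops; remaining 68 packets each add one t_tx.
Total = (3+69-1)·t_tx + 3·t_prop = 71·2.53061 + 3·16.1275 = 228 μs.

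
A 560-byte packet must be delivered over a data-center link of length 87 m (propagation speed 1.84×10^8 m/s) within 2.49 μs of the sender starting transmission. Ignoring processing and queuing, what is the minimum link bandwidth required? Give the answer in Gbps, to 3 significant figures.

2.22 Gbps

L = 4480 bits.
Propagation delay = 87 / 184000000 = 0.472826 μs.
Transmission budget = 2.49 − 0.472826 = 2.01717 μs.
R ≥ L / t_tx = 4480 bits / 2.01717e-06 s = 2.22 Gbps.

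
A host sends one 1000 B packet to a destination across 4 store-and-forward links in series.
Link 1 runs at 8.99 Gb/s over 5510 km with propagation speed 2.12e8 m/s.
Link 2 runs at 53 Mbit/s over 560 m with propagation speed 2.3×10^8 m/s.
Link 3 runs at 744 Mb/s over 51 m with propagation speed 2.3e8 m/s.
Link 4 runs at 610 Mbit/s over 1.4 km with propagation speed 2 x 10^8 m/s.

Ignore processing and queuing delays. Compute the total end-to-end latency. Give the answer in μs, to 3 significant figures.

L = 1000 × 8 = 8000 bits.
Transmission delays (L/R per hop): 0.889878, 150.943, 10.7527, 13.1148 μs; sum = 175.701 μs.
Propagation delays (d/s per hop): 25990.6, 2.43478, 0.221739, 7 μs; sum = 26000.2 μs.
End-to-end = 26200 μs.

26200 μs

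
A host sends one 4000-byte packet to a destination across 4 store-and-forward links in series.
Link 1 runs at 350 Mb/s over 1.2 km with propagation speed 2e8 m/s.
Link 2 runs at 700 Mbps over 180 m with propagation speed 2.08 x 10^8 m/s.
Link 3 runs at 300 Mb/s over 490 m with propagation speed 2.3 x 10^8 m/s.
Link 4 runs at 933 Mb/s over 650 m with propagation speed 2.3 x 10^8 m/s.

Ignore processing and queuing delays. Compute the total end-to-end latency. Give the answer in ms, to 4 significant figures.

0.2899 ms

L = 4000 × 8 = 32000 bits.
Transmission delays (L/R per hop): 0.0914286, 0.0457143, 0.106667, 0.034298 ms; sum = 0.278107 ms.
Propagation delays (d/s per hop): 0.006, 0.000865385, 0.00213043, 0.00282609 ms; sum = 0.0118219 ms.
End-to-end = 0.2899 ms.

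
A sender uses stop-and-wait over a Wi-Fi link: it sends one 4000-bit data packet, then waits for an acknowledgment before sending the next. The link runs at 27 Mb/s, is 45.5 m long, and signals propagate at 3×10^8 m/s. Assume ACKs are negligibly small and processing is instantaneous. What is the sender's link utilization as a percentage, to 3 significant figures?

t_tx = L/R = 4000/27000000 = 0.000148148 s.
t_prop = 45.5/300000000 = 1.51667e-07 s; RTT = 3.03333e-07 s.
Cycle = t_tx + RTT = 0.000148451 s.
Utilization = t_tx / cycle = 0.000148148/0.000148451 = 99.8 %.

99.8 %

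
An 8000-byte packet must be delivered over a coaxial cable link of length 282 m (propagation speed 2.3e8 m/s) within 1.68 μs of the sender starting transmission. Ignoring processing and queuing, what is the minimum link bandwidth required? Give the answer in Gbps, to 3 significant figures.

L = 64000 bits.
Propagation delay = 282 / 2.3e+08 = 1.22609 μs.
Transmission budget = 1.68 − 1.22609 = 0.453913 μs.
R ≥ L / t_tx = 64000 bits / 4.53913e-07 s = 141 Gbps.

141 Gbps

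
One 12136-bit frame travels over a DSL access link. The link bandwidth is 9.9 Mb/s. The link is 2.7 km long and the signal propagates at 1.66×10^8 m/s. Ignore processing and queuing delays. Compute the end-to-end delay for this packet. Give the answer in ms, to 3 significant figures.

Transmission delay = L/R = 12136 / 9900000 = 1.22586 ms.
Propagation delay = d/s = 2700 m / 166000000 m/s = 0.0162651 ms.
Total = 1.24 ms.

1.24 ms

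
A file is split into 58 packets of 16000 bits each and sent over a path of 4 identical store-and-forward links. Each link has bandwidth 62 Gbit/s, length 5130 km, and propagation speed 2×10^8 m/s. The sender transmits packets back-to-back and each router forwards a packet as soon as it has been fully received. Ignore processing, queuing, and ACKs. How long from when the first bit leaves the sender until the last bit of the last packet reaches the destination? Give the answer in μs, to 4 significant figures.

Per-hop transmission t_tx = L/R = 16000/62000000000 = 0.258065 μs.
Per-hop propagation t_prop = 5130000/200000000 = 25650 μs.
Pipeline fill: first packet needs 4·t_tx to clear all hops; remaining 57 packets each add one t_tx.
Total = (4+58-1)·t_tx + 4·t_prop = 61·0.258065 + 4·25650 = 102600 μs.

102600 μs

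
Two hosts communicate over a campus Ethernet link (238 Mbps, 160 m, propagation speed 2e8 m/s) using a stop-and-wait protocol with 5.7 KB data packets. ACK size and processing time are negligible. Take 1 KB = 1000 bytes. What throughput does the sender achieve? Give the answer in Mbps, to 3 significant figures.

236 Mbps

t_tx = L/R = 45600/238000000 = 0.000191597 s.
t_prop = 160/200000000 = 8e-07 s; RTT = 1.6e-06 s.
Cycle = t_tx + RTT = 0.000193197 s.
Throughput = L / cycle = 45600 / 0.000193197 = 236 Mbps.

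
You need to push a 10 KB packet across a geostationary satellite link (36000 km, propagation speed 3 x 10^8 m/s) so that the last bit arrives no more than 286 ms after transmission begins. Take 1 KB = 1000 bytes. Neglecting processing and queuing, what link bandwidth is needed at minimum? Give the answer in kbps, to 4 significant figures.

L = 80000 bits.
Propagation delay = 36000000 / 300000000 = 120 ms.
Transmission budget = 286 − 120 = 166 ms.
R ≥ L / t_tx = 80000 bits / 0.166 s = 481.9 kbps.

481.9 kbps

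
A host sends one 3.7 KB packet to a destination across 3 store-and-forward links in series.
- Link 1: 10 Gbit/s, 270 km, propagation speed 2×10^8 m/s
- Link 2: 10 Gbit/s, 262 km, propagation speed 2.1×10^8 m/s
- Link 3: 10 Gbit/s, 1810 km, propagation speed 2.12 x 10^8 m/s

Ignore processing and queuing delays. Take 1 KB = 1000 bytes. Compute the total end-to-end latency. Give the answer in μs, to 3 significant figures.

11100 μs

L = 29600 bits.
Transmission delay per hop = L/R = 29600/10000000000 = 2.96 μs; 3 hops → 8.88 μs.
Propagation delays (d/s per hop): 1350, 1247.62, 8537.74 μs; sum = 11135.4 μs.
End-to-end = 11100 μs.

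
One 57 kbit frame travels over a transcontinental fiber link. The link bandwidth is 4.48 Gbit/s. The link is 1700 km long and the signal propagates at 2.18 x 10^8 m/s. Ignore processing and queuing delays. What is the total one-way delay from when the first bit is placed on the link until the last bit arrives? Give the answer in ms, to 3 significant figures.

L = 57000 bits.
Transmission delay = L/R = 57000 / 4480000000 = 0.0127232 ms.
Propagation delay = d/s = 1700000 m / 2.18e+08 m/s = 7.79817 ms.
Total = 7.81 ms.

7.81 ms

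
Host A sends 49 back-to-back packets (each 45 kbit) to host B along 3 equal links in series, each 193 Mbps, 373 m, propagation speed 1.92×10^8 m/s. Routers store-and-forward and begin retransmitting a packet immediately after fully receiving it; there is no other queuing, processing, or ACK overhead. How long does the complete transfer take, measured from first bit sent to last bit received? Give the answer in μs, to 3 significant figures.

Per-hop transmission t_tx = L/R = 45000/193000000 = 233.161 μs.
Per-hop propagation t_prop = 373/192000000 = 1.94271 μs.
Pipeline fill: first packet needs 3·t_tx to clear all hops; remaining 48 packets each add one t_tx.
Total = (3+49-1)·t_tx + 3·t_prop = 51·233.161 + 3·1.94271 = 11900 μs.

11900 μs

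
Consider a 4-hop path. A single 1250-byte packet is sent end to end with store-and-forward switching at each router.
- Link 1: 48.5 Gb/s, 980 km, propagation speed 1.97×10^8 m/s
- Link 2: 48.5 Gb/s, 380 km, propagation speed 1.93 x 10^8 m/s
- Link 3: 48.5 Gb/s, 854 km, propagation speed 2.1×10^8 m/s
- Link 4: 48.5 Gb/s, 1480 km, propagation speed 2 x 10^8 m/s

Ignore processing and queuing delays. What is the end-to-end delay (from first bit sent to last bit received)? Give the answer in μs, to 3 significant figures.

L = 1250 × 8 = 10000 bits.
Transmission delay per hop = L/R = 10000/48500000000 = 0.206186 μs; 4 hops → 0.824742 μs.
Propagation delays (d/s per hop): 4974.62, 1968.91, 4066.67, 7400 μs; sum = 18410.2 μs.
End-to-end = 18400 μs.

18400 μs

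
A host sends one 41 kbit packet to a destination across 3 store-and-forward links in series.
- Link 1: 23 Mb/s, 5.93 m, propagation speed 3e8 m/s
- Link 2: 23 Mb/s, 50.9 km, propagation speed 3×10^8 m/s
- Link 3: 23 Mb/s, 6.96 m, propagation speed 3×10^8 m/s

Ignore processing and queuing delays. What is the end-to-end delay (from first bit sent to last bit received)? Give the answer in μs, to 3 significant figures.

5520 μs

L = 41000 bits.
Transmission delay per hop = L/R = 41000/23000000 = 1782.61 μs; 3 hops → 5347.83 μs.
Propagation delays (d/s per hop): 0.0197667, 169.667, 0.0232 μs; sum = 169.71 μs.
End-to-end = 5520 μs.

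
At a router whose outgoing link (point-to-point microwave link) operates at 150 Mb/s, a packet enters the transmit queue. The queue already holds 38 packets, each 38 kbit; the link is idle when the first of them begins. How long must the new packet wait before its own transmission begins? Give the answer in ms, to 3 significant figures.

Each queued packet: L/R = 38000/150000000 = 0.253333 ms.
38 queued → 9.62667 ms.
Queuing delay = 9.63 ms.

9.63 ms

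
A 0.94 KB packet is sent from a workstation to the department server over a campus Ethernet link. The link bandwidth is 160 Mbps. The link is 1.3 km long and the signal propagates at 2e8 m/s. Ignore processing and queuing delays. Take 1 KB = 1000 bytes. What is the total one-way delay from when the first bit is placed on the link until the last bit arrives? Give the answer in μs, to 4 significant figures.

53.50 μs

L = 7520 bits.
Transmission delay = L/R = 7520 / 160000000 = 47 μs.
Propagation delay = d/s = 1300 m / 200000000 m/s = 6.5 μs.
Total = 53.50 μs.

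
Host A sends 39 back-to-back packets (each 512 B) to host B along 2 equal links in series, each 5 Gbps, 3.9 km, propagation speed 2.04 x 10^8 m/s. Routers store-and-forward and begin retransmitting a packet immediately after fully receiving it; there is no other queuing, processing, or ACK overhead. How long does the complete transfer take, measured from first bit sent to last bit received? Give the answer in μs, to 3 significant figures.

Per-hop transmission t_tx = L/R = 4096/5000000000 = 0.8192 μs.
Per-hop propagation t_prop = 3900/204000000 = 19.1176 μs.
Pipeline fill: first packet needs 2·t_tx to clear all hops; remaining 38 packets each add one t_tx.
Total = (2+39-1)·t_tx + 2·t_prop = 40·0.8192 + 2·19.1176 = 71.0 μs.

71.0 μs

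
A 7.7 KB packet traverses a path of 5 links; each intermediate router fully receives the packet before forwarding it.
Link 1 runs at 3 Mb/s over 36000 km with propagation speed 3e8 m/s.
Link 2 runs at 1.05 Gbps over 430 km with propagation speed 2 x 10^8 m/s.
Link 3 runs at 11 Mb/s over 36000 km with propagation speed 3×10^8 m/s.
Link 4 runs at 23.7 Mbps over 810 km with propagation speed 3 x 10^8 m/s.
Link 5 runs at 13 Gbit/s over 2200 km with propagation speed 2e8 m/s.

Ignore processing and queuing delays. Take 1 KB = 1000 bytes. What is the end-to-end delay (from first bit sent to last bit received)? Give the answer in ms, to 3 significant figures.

285 ms

L = 61600 bits.
Transmission delays (L/R per hop): 20.5333, 0.0586667, 5.6, 2.59916, 0.00473846 ms; sum = 28.7959 ms.
Propagation delays (d/s per hop): 120, 2.15, 120, 2.7, 11 ms; sum = 255.85 ms.
End-to-end = 285 ms.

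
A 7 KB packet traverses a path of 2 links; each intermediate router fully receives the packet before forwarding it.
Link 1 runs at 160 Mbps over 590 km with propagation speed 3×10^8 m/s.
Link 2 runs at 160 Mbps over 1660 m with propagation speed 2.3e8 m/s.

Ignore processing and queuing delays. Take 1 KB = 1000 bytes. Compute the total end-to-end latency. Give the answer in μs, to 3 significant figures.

L = 56000 bits.
Transmission delay per hop = L/R = 56000/160000000 = 350 μs; 2 hops → 700 μs.
Propagation delays (d/s per hop): 1966.67, 7.21739 μs; sum = 1973.88 μs.
End-to-end = 2670 μs.

2670 μs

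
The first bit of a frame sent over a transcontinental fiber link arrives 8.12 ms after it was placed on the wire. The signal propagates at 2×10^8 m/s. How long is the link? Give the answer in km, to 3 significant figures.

d = s × t_prop = 200000000 × 0.00812 = 1620 km.

1620 km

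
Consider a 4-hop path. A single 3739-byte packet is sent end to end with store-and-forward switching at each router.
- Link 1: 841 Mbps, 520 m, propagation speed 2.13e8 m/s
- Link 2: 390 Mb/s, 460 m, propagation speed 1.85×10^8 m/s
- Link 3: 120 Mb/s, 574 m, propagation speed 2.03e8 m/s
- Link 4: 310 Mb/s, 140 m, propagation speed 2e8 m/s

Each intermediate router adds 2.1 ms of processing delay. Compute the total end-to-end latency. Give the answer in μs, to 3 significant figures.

L = 3739 × 8 = 29912 bits.
Transmission delays (L/R per hop): 35.5672, 76.6974, 249.267, 96.4903 μs; sum = 458.022 μs.
Propagation delays (d/s per hop): 2.44131, 2.48649, 2.82759, 0.7 μs; sum = 8.45539 μs.
Processing at 3 router(s): 3 × 2.1 ms = 6300 μs.
End-to-end = 6770 μs.

6770 μs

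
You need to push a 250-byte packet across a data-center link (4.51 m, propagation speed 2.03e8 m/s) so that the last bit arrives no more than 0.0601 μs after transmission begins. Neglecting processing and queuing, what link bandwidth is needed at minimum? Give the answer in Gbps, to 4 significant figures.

52.79 Gbps

L = 2000 bits.
Propagation delay = 4.51 / 2.03e+08 = 0.0222167 μs.
Transmission budget = 0.0601 − 0.0222167 = 0.0378833 μs.
R ≥ L / t_tx = 2000 bits / 3.78833e-08 s = 52.79 Gbps.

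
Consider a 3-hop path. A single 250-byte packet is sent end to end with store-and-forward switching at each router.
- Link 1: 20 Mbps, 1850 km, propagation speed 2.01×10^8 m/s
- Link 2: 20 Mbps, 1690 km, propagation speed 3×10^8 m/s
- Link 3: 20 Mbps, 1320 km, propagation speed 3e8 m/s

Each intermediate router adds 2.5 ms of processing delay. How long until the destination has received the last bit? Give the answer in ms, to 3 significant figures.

24.5 ms

L = 250 × 8 = 2000 bits.
Transmission delay per hop = L/R = 2000/20000000 = 0.1 ms; 3 hops → 0.3 ms.
Propagation delays (d/s per hop): 9.20398, 5.63333, 4.4 ms; sum = 19.2373 ms.
Processing at 2 router(s): 2 × 2.5 ms = 5 ms.
End-to-end = 24.5 ms.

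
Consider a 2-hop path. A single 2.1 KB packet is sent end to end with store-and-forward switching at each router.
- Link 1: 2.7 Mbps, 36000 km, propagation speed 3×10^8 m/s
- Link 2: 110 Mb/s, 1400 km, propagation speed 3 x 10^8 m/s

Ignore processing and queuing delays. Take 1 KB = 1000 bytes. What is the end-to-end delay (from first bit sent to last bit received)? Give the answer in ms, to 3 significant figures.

L = 16800 bits.
Transmission delays (L/R per hop): 6.22222, 0.152727 ms; sum = 6.37495 ms.
Propagation delays (d/s per hop): 120, 4.66667 ms; sum = 124.667 ms.
End-to-end = 131 ms.

131 ms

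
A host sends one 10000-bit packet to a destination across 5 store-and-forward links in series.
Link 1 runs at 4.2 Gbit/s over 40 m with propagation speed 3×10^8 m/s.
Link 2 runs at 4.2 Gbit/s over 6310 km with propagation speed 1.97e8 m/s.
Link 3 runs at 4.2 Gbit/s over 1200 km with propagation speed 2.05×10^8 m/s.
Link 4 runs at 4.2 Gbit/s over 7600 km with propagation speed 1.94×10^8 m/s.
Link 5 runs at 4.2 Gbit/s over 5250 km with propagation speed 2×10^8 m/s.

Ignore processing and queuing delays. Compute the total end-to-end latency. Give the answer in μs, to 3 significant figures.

Transmission delay per hop = L/R = 10000/4200000000 = 2.38095 μs; 5 hops → 11.9048 μs.
Propagation delays (d/s per hop): 0.133333, 32030.5, 5853.66, 39175.3, 26250 μs; sum = 103310 μs.
End-to-end = 103000 μs.

103000 μs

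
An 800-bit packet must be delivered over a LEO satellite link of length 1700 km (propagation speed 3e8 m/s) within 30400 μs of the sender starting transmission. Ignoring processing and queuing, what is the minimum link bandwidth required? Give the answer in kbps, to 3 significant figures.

32.3 kbps

Propagation delay = 1700000 / 300000000 = 5666.67 μs.
Transmission budget = 30400 − 5666.67 = 24733.3 μs.
R ≥ L / t_tx = 800 bits / 0.0247333 s = 32.3 kbps.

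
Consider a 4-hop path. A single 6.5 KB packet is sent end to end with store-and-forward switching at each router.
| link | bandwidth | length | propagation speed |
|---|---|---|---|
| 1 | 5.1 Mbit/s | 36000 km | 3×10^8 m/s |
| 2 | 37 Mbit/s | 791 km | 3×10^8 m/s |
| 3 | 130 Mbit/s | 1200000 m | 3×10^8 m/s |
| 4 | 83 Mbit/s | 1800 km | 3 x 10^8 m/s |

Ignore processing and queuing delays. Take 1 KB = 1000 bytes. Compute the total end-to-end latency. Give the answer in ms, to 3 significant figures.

L = 52000 bits.
Transmission delays (L/R per hop): 10.1961, 1.40541, 0.4, 0.626506 ms; sum = 12.628 ms.
Propagation delays (d/s per hop): 120, 2.63667, 4, 6 ms; sum = 132.637 ms.
End-to-end = 145 ms.

145 ms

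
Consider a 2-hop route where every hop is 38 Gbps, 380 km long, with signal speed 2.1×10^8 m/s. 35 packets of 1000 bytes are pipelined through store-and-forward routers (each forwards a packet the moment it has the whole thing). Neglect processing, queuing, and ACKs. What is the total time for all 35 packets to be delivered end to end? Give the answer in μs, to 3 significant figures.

Per-hop transmission t_tx = L/R = 8000/38000000000 = 0.210526 μs.
Per-hop propagation t_prop = 380000/210000000 = 1809.52 μs.
Pipeline fill: first packet needs 2·t_tx to clear all hops; remaining 34 packets each add one t_tx.
Total = (2+35-1)·t_tx + 2·t_prop = 36·0.210526 + 2·1809.52 = 3630 μs.

3630 μs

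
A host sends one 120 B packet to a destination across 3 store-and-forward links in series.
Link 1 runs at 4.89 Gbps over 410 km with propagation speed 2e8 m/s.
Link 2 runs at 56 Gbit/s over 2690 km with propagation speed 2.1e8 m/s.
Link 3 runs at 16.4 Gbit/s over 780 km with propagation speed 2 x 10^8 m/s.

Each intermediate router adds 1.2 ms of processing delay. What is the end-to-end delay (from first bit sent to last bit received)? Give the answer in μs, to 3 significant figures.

21200 μs

L = 120 × 8 = 960 bits.
Transmission delays (L/R per hop): 0.196319, 0.0171429, 0.0585366 μs; sum = 0.271998 μs.
Propagation delays (d/s per hop): 2050, 12809.5, 3900 μs; sum = 18759.5 μs.
Processing at 2 router(s): 2 × 1.2 ms = 2400 μs.
End-to-end = 21200 μs.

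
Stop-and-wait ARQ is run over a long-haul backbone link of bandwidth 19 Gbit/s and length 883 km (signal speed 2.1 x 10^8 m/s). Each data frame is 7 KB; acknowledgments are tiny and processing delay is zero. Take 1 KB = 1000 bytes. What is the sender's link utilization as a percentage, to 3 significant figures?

t_tx = L/R = 56000/19000000000 = 2.94737e-06 s.
t_prop = 883000/210000000 = 0.00420476 s; RTT = 0.00840952 s.
Cycle = t_tx + RTT = 0.00841247 s.
Utilization = t_tx / cycle = 2.94737e-06/0.00841247 = 0.0350 %.

0.0350 %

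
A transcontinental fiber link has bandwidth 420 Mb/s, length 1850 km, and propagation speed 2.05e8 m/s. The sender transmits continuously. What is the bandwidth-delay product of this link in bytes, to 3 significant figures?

Propagation delay = 1850000 / 2.05e+08 = 0.00902439 s.
BDP = R × t_prop = 420000000 × 0.00902439 = 3790240 bits.
In bytes: 3790240/8 = 474000 bytes.

474000 bytes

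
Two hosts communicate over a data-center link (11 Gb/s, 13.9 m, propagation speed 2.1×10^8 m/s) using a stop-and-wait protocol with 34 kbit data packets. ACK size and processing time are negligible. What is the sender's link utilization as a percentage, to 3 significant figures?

95.9 %

t_tx = L/R = 34000/11000000000 = 3.09091e-06 s.
t_prop = 13.9/210000000 = 6.61905e-08 s; RTT = 1.32381e-07 s.
Cycle = t_tx + RTT = 3.22329e-06 s.
Utilization = t_tx / cycle = 3.09091e-06/3.22329e-06 = 95.9 %.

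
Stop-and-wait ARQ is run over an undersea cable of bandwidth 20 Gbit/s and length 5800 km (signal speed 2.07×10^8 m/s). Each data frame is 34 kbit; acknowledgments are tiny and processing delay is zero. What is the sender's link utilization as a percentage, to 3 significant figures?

t_tx = L/R = 34000/20000000000 = 1.7e-06 s.
t_prop = 5800000/2.07e+08 = 0.0280193 s; RTT = 0.0560386 s.
Cycle = t_tx + RTT = 0.0560403 s.
Utilization = t_tx / cycle = 1.7e-06/0.0560403 = 0.00303 %.

0.00303 %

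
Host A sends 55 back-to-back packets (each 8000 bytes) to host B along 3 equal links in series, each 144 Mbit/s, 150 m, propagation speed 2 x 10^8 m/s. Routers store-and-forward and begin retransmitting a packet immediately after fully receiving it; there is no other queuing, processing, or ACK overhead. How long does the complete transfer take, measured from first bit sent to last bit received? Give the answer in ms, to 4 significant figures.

Per-hop transmission t_tx = L/R = 64000/144000000 = 0.444444 ms.
Per-hop propagation t_prop = 150/200000000 = 0.00075 ms.
Pipeline fill: first packet needs 3·t_tx to clear all hops; remaining 54 packets each add one t_tx.
Total = (3+55-1)·t_tx + 3·t_prop = 57·0.444444 + 3·0.00075 = 25.34 ms.

25.34 ms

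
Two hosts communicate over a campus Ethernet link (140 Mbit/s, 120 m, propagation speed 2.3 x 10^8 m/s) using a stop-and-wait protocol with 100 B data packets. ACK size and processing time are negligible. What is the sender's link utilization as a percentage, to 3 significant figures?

84.6 %

t_tx = L/R = 800/140000000 = 5.71429e-06 s.
t_prop = 120/2.3e+08 = 5.21739e-07 s; RTT = 1.04348e-06 s.
Cycle = t_tx + RTT = 6.75776e-06 s.
Utilization = t_tx / cycle = 5.71429e-06/6.75776e-06 = 84.6 %.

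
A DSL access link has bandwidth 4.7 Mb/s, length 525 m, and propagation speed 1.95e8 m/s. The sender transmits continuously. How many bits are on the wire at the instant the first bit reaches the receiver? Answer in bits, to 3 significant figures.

Propagation delay = 525 / 195000000 = 2.69231e-06 s.
BDP = R × t_prop = 4700000 × 2.69231e-06 = 12.6538 bits.

12.7 bits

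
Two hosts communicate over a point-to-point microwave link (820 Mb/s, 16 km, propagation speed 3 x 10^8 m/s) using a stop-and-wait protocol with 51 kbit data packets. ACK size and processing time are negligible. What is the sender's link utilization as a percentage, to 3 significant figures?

t_tx = L/R = 51000/820000000 = 6.21951e-05 s.
t_prop = 16000/300000000 = 5.33333e-05 s; RTT = 0.000106667 s.
Cycle = t_tx + RTT = 0.000168862 s.
Utilization = t_tx / cycle = 6.21951e-05/0.000168862 = 36.8 %.

36.8 %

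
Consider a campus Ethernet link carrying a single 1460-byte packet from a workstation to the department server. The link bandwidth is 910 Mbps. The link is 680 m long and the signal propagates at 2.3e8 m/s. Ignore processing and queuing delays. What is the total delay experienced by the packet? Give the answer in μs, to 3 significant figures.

L = 1460 × 8 = 11680 bits.
Transmission delay = L/R = 11680 / 910000000 = 12.8352 μs.
Propagation delay = d/s = 680 m / 2.3e+08 m/s = 2.95652 μs.
Total = 15.8 μs.

15.8 μs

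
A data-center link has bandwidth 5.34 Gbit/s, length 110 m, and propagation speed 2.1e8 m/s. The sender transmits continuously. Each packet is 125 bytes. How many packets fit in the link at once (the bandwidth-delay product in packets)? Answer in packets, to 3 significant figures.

Propagation delay = 110 / 210000000 = 5.2381e-07 s.
BDP = R × t_prop = 5340000000 × 5.2381e-07 = 2797.14 bits.
In packets of 1000 bits: 2.80 packets.

2.80 packets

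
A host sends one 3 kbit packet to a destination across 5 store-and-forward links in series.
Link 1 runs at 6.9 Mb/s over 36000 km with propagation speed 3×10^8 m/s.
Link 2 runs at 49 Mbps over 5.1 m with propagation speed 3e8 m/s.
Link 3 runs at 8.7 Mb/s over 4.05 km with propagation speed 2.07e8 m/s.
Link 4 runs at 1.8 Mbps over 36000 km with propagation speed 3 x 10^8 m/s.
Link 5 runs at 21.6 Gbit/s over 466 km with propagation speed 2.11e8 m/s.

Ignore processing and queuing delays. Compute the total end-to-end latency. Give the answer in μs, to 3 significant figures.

245000 μs

L = 3000 bits.
Transmission delays (L/R per hop): 434.783, 61.2245, 344.828, 1666.67, 0.138889 μs; sum = 2507.64 μs.
Propagation delays (d/s per hop): 120000, 0.017, 19.5652, 120000, 2208.53 μs; sum = 242228 μs.
End-to-end = 245000 μs.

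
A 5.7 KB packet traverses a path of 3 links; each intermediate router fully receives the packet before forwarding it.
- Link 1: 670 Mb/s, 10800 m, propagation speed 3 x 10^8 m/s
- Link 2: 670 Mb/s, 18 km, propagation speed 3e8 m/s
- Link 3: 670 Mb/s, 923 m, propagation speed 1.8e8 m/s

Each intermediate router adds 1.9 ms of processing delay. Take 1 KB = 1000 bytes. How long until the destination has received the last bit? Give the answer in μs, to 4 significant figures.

4105 μs

L = 45600 bits.
Transmission delay per hop = L/R = 45600/670000000 = 68.0597 μs; 3 hops → 204.179 μs.
Propagation delays (d/s per hop): 36, 60, 5.12778 μs; sum = 101.128 μs.
Processing at 2 router(s): 2 × 1.9 ms = 3800 μs.
End-to-end = 4105 μs.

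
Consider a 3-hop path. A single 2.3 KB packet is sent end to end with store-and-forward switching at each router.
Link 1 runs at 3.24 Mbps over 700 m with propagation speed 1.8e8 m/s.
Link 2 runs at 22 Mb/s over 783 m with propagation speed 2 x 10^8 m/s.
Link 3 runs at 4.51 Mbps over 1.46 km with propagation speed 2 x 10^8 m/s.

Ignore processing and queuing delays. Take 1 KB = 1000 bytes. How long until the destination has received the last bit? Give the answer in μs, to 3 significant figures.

L = 18400 bits.
Transmission delays (L/R per hop): 5679.01, 836.364, 4079.82 μs; sum = 10595.2 μs.
Propagation delays (d/s per hop): 3.88889, 3.915, 7.3 μs; sum = 15.1039 μs.
End-to-end = 10600 μs.

10600 μs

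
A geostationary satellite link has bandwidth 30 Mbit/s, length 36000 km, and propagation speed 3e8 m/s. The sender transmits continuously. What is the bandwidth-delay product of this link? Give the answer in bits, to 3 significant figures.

3600000 bits

Propagation delay = 36000000 / 300000000 = 0.12 s.
BDP = R × t_prop = 30000000 × 0.12 = 3600000 bits.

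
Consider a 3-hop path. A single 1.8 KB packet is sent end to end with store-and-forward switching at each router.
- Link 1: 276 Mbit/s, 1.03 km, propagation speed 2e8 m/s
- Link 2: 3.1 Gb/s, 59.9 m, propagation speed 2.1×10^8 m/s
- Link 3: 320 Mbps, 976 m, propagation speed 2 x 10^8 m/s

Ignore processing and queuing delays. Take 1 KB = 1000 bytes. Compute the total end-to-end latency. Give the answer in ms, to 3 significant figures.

0.112 ms

L = 14400 bits.
Transmission delays (L/R per hop): 0.0521739, 0.00464516, 0.045 ms; sum = 0.101819 ms.
Propagation delays (d/s per hop): 0.00515, 0.000285238, 0.00488 ms; sum = 0.0103152 ms.
End-to-end = 0.112 ms.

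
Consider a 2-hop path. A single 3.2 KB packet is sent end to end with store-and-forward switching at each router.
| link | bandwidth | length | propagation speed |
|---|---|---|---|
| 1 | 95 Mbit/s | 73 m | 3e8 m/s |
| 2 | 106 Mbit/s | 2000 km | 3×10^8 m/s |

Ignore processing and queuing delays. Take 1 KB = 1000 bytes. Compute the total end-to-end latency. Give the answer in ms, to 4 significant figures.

L = 25600 bits.
Transmission delays (L/R per hop): 0.269474, 0.241509 ms; sum = 0.510983 ms.
Propagation delays (d/s per hop): 0.000243333, 6.66667 ms; sum = 6.66691 ms.
End-to-end = 7.178 ms.

7.178 ms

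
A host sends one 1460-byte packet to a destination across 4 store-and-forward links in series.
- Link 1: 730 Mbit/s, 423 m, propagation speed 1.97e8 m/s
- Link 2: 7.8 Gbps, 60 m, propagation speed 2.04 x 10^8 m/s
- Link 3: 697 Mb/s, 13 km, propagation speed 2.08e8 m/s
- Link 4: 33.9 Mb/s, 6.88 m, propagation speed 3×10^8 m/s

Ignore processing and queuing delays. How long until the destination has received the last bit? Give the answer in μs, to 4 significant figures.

443.8 μs

L = 1460 × 8 = 11680 bits.
Transmission delays (L/R per hop): 16, 1.49744, 16.7575, 344.543 μs; sum = 378.798 μs.
Propagation delays (d/s per hop): 2.14721, 0.294118, 62.5, 0.0229333 μs; sum = 64.9643 μs.
End-to-end = 443.8 μs.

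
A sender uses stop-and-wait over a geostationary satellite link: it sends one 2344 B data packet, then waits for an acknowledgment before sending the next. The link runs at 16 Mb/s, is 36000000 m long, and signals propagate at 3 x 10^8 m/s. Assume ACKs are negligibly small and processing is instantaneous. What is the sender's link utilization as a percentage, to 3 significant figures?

0.486 %

t_tx = L/R = 18752/16000000 = 0.001172 s.
t_prop = 36000000/300000000 = 0.12 s; RTT = 0.24 s.
Cycle = t_tx + RTT = 0.241172 s.
Utilization = t_tx / cycle = 0.001172/0.241172 = 0.486 %.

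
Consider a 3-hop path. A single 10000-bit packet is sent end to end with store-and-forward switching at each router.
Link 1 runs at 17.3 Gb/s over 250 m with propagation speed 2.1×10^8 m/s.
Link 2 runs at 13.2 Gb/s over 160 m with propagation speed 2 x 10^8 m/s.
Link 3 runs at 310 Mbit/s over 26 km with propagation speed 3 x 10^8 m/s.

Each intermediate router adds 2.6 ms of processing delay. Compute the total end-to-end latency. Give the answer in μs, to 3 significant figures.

5320 μs

Transmission delays (L/R per hop): 0.578035, 0.757576, 32.2581 μs; sum = 33.5937 μs.
Propagation delays (d/s per hop): 1.19048, 0.8, 86.6667 μs; sum = 88.6571 μs.
Processing at 2 router(s): 2 × 2.6 ms = 5200 μs.
End-to-end = 5320 μs.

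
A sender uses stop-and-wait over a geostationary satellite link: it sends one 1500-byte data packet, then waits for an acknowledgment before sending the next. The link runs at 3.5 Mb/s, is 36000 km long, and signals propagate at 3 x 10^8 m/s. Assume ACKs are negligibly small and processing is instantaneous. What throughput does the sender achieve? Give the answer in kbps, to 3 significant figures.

49.3 kbps

t_tx = L/R = 12000/3500000 = 0.00342857 s.
t_prop = 36000000/300000000 = 0.12 s; RTT = 0.24 s.
Cycle = t_tx + RTT = 0.243429 s.
Throughput = L / cycle = 12000 / 0.243429 = 49.3 kbps.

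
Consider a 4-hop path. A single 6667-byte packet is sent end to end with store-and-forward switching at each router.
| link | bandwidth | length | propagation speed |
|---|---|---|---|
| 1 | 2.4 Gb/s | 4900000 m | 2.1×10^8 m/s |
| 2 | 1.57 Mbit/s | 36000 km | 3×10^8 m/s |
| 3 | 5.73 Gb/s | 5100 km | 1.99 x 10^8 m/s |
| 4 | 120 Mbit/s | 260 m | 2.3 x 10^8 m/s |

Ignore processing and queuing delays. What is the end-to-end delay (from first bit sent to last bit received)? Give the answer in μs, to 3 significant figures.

203000 μs

L = 6667 × 8 = 53336 bits.
Transmission delays (L/R per hop): 22.2233, 33972, 9.3082, 444.467 μs; sum = 34448 μs.
Propagation delays (d/s per hop): 23333.3, 120000, 25628.1, 1.13043 μs; sum = 168963 μs.
End-to-end = 203000 μs.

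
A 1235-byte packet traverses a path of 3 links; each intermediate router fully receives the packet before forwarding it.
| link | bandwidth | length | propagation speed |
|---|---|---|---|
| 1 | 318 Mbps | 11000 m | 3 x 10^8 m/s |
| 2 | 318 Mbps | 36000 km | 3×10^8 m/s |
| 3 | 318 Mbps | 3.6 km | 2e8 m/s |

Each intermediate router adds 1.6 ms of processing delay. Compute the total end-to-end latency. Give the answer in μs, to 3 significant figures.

123000 μs

L = 1235 × 8 = 9880 bits.
Transmission delay per hop = L/R = 9880/318000000 = 31.0692 μs; 3 hops → 93.2075 μs.
Propagation delays (d/s per hop): 36.6667, 120000, 18 μs; sum = 120055 μs.
Processing at 2 router(s): 2 × 1.6 ms = 3200 μs.
End-to-end = 123000 μs.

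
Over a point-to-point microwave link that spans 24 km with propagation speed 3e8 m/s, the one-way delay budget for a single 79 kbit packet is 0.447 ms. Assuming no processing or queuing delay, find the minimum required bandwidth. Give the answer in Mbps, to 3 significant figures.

215 Mbps

Propagation delay = 24000 / 300000000 = 0.08 ms.
Transmission budget = 0.447 − 0.08 = 0.367 ms.
R ≥ L / t_tx = 79000 bits / 0.000367 s = 215 Mbps.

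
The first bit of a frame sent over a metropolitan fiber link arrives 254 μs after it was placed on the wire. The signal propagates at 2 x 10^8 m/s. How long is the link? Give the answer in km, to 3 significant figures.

d = s × t_prop = 200000000 × 0.000254 = 50.8 km.

50.8 km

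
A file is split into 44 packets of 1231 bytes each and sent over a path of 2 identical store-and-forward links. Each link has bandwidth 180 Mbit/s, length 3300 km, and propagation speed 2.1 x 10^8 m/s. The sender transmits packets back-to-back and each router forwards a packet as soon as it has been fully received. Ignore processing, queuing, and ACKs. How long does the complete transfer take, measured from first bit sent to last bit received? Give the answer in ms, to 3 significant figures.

33.9 ms

Per-hop transmission t_tx = L/R = 9848/180000000 = 0.0547111 ms.
Per-hop propagation t_prop = 3300000/210000000 = 15.7143 ms.
Pipeline fill: first packet needs 2·t_tx to clear all hops; remaining 43 packets each add one t_tx.
Total = (2+44-1)·t_tx + 2·t_prop = 45·0.0547111 + 2·15.7143 = 33.9 ms.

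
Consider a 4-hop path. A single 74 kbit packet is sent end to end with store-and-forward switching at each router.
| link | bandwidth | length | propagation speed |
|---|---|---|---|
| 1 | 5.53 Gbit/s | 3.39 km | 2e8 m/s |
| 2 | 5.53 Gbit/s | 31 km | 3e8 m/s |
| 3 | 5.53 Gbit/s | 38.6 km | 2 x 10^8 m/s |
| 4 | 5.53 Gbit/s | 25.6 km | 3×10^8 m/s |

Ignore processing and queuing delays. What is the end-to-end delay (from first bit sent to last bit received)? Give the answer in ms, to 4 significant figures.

0.4521 ms

L = 74000 bits.
Transmission delay per hop = L/R = 74000/5530000000 = 0.0133816 ms; 4 hops → 0.0535262 ms.
Propagation delays (d/s per hop): 0.01695, 0.103333, 0.193, 0.0853333 ms; sum = 0.398617 ms.
End-to-end = 0.4521 ms.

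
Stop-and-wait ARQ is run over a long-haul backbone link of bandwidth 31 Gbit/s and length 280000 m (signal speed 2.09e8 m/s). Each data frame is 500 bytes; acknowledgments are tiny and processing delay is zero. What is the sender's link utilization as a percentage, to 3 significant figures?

t_tx = L/R = 4000/31000000000 = 1.29032e-07 s.
t_prop = 280000/209000000 = 0.00133971 s; RTT = 0.00267943 s.
Cycle = t_tx + RTT = 0.00267955 s.
Utilization = t_tx / cycle = 1.29032e-07/0.00267955 = 0.00482 %.

0.00482 %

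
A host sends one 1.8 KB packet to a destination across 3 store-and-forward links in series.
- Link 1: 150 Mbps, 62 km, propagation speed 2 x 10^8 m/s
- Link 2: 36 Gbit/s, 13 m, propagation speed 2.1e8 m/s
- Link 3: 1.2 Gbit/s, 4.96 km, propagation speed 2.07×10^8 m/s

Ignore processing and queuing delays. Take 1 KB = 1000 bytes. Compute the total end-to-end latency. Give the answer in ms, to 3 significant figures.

0.442 ms

L = 14400 bits.
Transmission delays (L/R per hop): 0.096, 0.0004, 0.012 ms; sum = 0.1084 ms.
Propagation delays (d/s per hop): 0.31, 6.19048e-05, 0.0239614 ms; sum = 0.334023 ms.
End-to-end = 0.442 ms.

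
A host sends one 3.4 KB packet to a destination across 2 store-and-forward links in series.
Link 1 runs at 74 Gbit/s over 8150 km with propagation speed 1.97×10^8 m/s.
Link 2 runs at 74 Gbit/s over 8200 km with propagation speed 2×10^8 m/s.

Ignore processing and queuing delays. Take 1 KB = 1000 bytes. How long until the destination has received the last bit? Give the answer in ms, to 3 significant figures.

L = 27200 bits.
Transmission delay per hop = L/R = 27200/74000000000 = 0.000367568 ms; 2 hops → 0.000735135 ms.
Propagation delays (d/s per hop): 41.3706, 41 ms; sum = 82.3706 ms.
End-to-end = 82.4 ms.

82.4 ms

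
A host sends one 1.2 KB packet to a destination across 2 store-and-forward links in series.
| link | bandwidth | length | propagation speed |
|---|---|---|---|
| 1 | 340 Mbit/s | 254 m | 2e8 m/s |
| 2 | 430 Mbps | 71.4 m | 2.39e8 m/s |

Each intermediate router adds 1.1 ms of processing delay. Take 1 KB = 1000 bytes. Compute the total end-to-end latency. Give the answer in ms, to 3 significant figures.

L = 9600 bits.
Transmission delays (L/R per hop): 0.0282353, 0.0223256 ms; sum = 0.0505609 ms.
Propagation delays (d/s per hop): 0.00127, 0.000298745 ms; sum = 0.00156874 ms.
Processing at 1 router(s): 1 × 1.1 ms = 1.1 ms.
End-to-end = 1.15 ms.

1.15 ms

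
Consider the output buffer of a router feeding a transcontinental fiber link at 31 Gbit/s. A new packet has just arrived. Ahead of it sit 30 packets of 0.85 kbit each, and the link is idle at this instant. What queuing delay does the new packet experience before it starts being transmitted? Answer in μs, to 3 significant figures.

0.823 μs

Each queued packet: L/R = 850/31000000000 = 0.0274194 μs.
30 queued → 0.822581 μs.
Queuing delay = 0.823 μs.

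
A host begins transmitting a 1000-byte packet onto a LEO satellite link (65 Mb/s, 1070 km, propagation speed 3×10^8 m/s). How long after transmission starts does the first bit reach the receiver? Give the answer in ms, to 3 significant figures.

First bit experiences only propagation delay: d/s = 1070000/300000000 = 3.57 ms.

3.57 ms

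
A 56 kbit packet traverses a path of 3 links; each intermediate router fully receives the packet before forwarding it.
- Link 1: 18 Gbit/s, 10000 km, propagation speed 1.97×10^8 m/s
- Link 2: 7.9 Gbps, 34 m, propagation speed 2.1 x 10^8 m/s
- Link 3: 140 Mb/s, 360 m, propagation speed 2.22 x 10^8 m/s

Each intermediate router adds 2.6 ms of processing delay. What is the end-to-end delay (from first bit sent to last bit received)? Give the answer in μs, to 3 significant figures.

L = 56000 bits.
Transmission delays (L/R per hop): 3.11111, 7.08861, 400 μs; sum = 410.2 μs.
Propagation delays (d/s per hop): 50761.4, 0.161905, 1.62162 μs; sum = 50763.2 μs.
Processing at 2 router(s): 2 × 2.6 ms = 5200 μs.
End-to-end = 56400 μs.

56400 μs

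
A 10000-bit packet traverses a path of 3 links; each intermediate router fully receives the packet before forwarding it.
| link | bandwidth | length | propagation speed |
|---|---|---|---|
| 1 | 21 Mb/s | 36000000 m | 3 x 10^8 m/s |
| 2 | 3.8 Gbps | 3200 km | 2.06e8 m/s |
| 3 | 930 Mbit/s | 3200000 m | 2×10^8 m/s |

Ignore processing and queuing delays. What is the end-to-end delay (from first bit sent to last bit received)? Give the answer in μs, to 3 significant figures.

152000 μs

Transmission delays (L/R per hop): 476.19, 2.63158, 10.7527 μs; sum = 489.575 μs.
Propagation delays (d/s per hop): 120000, 15534, 16000 μs; sum = 151534 μs.
End-to-end = 152000 μs.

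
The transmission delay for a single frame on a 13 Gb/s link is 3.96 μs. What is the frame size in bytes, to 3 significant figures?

L = R × t_tx = 13000000000 b/s × 3.96e-06 s = 51480 bits.
In bytes: 51480 / 8 = 6440 bytes.

6440 bytes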